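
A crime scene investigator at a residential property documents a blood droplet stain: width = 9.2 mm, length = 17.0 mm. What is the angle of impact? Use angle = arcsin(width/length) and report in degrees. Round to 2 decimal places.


Blood spatter impact angle calculation:
width / length = 9.2 / 17.0 = 0.541176
angle = arcsin(0.541176)
angle = 32.76 degrees

32.76


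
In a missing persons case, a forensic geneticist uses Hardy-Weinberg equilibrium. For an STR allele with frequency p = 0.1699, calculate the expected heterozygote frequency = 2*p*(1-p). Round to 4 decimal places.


Hardy-Weinberg heterozygote frequency:
q = 1 - p = 1 - 0.1699 = 0.8301
2pq = 2 * 0.1699 * 0.8301 = 0.2821

0.2821


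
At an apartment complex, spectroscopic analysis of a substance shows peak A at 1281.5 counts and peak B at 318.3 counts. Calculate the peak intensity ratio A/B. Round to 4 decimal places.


Spectral peak ratio:
Peak A = 1281.5 counts
Peak B = 318.3 counts
Ratio = 1281.5 / 318.3 = 4.0261

4.0261


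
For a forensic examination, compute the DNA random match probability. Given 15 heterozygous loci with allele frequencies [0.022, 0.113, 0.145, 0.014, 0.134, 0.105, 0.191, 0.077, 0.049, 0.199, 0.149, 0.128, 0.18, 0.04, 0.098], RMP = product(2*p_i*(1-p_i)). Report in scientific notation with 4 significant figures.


Computing RMP for 15 loci:
Locus 1: 2 * 0.022 * 0.978 = 0.043032
Locus 2: 2 * 0.113 * 0.887 = 0.200462
Locus 3: 2 * 0.145 * 0.855 = 0.24795
Locus 4: 2 * 0.014 * 0.986 = 0.027608
Locus 5: 2 * 0.134 * 0.866 = 0.232088
Locus 6: 2 * 0.105 * 0.895 = 0.18795
Locus 7: 2 * 0.191 * 0.809 = 0.309038
Locus 8: 2 * 0.077 * 0.923 = 0.142142
Locus 9: 2 * 0.049 * 0.951 = 0.093198
Locus 10: 2 * 0.199 * 0.801 = 0.318798
Locus 11: 2 * 0.149 * 0.851 = 0.253598
Locus 12: 2 * 0.128 * 0.872 = 0.223232
Locus 13: 2 * 0.18 * 0.82 = 0.2952
Locus 14: 2 * 0.04 * 0.96 = 0.0768
Locus 15: 2 * 0.098 * 0.902 = 0.176792
RMP = 7.628e-13

7.628e-13


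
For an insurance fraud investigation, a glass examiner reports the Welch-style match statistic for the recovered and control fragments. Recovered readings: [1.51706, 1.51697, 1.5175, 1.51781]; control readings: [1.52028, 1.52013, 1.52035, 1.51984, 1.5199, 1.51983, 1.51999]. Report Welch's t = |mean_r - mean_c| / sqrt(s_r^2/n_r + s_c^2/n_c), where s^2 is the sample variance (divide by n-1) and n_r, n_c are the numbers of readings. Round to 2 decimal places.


Welch's t-criterion for glass RI comparison:
Recovered mean = sum / n_r = 6.06934 / 4 = 1.517335
Control mean = sum / n_c = 10.64032 / 7 = 1.5200457
Recovered sample variance s_r^2 = 1.539e-07
Control sample variance s_c^2 = 4.46286e-08
Welch SE (unpooled) = sqrt(s_r^2/n_r + s_c^2/n_c) = sqrt(3.8475e-08 + 6.37551e-09) = sqrt(4.48505e-08) = 0.000211779
|mean_r - mean_c| = 0.00271071
t = 0.00271071 / 0.000211779 = 12.80

12.80


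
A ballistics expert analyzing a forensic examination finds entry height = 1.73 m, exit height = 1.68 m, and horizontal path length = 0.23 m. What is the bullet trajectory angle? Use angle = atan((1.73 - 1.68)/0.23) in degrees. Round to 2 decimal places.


Bullet trajectory angle:
Height difference = 1.73 - 1.68 = 0.05 m
angle = atan(0.05 / 0.23)
angle = atan(0.217391)
angle = 12.26 degrees

12.26


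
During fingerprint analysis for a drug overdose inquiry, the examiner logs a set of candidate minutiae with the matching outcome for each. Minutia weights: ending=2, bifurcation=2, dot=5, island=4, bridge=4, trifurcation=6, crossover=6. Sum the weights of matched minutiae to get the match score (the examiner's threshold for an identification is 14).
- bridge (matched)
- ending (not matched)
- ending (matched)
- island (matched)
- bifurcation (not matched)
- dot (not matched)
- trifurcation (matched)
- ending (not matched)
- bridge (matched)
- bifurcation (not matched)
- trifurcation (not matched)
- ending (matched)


Weighted minutiae match score:
  bridge: matched, +4 (running total 4)
  ending: not matched, +0
  ending: matched, +2 (running total 6)
  island: matched, +4 (running total 10)
  bifurcation: not matched, +0
  dot: not matched, +0
  trifurcation: matched, +6 (running total 16)
  ending: not matched, +0
  bridge: matched, +4 (running total 20)
  bifurcation: not matched, +0
  trifurcation: not matched, +0
  ending: matched, +2 (running total 22)
Total score = 22
Threshold = 14; verdict = identification

22


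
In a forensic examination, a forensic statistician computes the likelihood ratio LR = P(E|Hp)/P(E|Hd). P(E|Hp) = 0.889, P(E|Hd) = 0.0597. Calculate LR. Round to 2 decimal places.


Likelihood ratio calculation:
LR = P(E|Hp) / P(E|Hd)
LR = 0.889 / 0.0597
LR = 14.89

14.89


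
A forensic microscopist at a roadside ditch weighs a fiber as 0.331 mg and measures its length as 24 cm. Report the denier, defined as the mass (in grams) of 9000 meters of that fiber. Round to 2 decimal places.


Denier calculation:
Mass in grams = 0.331 mg / 1000 = 0.000331 g
Length in meters = 24 cm / 100 = 0.24 m
Linear density = mass / length = 0.000331 / 0.24 = 0.00137917 g/m
Denier = (g/m) * 9000 = 0.00137917 * 9000 = 12.41

12.41


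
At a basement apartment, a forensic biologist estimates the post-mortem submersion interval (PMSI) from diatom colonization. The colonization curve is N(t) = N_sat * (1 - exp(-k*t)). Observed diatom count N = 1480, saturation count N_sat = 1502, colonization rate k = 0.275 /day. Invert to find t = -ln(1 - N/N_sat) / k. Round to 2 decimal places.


PMSI from diatom colonization curve:
N / N_sat = 1480 / 1502 = 0.985353
1 - N/N_sat = 0.014647
ln(1 - N/N_sat) = -4.22352
t = -ln(1 - N/N_sat) / k = -(-4.22352) / 0.275 = 15.36 days

15.36


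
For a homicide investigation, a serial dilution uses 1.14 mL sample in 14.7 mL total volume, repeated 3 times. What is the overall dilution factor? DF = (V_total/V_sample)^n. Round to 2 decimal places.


Dilution factor calculation:
Single dilution = V_total / V_sample = 14.7 / 1.14 ≈ 12.894737
Number of dilutions = 3
Total DF = (14.7 / 1.14)^3 (full precision, rounded at the end) = 2144.06

2144.06


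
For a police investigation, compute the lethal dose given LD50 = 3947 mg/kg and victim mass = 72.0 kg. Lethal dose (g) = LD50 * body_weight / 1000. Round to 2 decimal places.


Lethal dose calculation:
Lethal dose = LD50 * body_weight / 1000
= 3947 * 72.0 / 1000
= 284184 / 1000
= 284.18 g

284.18


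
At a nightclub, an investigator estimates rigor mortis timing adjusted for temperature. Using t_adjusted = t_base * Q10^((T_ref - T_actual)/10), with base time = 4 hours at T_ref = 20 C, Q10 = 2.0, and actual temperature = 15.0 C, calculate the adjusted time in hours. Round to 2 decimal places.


Rigor mortis time adjustment:
Exponent = (T_ref - T_actual) / 10 = (20 - 15.0) / 10 = 0.5
Q10 factor = 2.0^0.5 = 1.41421
t_adjusted = 4 * 1.41421 = 5.66 hours

5.66


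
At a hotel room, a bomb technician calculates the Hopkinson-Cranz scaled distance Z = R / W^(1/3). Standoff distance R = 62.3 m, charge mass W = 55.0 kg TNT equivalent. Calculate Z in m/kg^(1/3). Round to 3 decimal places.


Scaled distance calculation:
W^(1/3) = 55.0^(1/3) = 3.802952
Z = R / W^(1/3) = 62.3 / 3.802952
Z = 16.382 m/kg^(1/3)

16.382


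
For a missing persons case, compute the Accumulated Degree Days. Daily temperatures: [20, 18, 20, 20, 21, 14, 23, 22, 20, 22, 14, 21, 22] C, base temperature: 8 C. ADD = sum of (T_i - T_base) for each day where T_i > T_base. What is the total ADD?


Computing ADD day by day:
Day 1: max(0, 20 - 8) = 12
Day 2: max(0, 18 - 8) = 10
Day 3: max(0, 20 - 8) = 12
Day 4: max(0, 20 - 8) = 12
Day 5: max(0, 21 - 8) = 13
Day 6: max(0, 14 - 8) = 6
Day 7: max(0, 23 - 8) = 15
Day 8: max(0, 22 - 8) = 14
Day 9: max(0, 20 - 8) = 12
Day 10: max(0, 22 - 8) = 14
Day 11: max(0, 14 - 8) = 6
Day 12: max(0, 21 - 8) = 13
Day 13: max(0, 22 - 8) = 14
Total ADD = 153

153


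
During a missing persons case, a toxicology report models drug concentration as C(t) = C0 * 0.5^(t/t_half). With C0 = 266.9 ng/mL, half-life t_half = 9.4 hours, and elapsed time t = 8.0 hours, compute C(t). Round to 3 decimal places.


Drug concentration decay:
Number of half-lives = t / t_half = 8.0 / 9.4 = 0.851064
Decay factor = 0.5^0.851064 = 0.55437573
C(t) = 266.9 * 0.55437573 = 147.963 ng/mL

147.963


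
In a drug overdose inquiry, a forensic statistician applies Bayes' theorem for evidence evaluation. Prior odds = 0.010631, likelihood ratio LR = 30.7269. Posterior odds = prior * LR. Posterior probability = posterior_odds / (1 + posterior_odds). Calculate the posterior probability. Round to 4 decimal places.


Bayesian evidence evaluation:
Posterior odds = prior_odds * LR = 0.010631 * 30.7269 = 0.3266577
Posterior probability = posterior_odds / (1 + posterior_odds)
= 0.3266577 / (1 + 0.3266577)
= 0.3266577 / 1.3266577
= 0.2462

0.2462


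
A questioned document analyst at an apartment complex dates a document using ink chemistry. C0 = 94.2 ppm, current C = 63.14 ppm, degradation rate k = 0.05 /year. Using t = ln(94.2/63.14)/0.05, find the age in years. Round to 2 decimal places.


Document age estimation:
C0/C = 94.2 / 63.14 = 1.491923
ln(C0/C) = 0.400066
t = 0.400066 / 0.05 = 8.00 years

8.00


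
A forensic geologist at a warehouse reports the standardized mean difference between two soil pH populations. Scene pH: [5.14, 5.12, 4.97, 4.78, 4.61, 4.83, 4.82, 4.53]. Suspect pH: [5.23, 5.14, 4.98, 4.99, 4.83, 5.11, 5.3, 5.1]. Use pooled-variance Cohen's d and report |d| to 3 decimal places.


Pooled-variance Cohen's d for soil pH comparison:
Scene mean = 38.8 / 8 = 4.85
Suspect mean = 40.68 / 8 = 5.085
Scene sample variance s_s^2 = 0.048229
Suspect sample variance s_c^2 = 0.022314
Pooled variance = ((n_s-1)*s_s^2 + (n_c-1)*s_c^2) / (n_s + n_c - 2) = 0.035271
Pooled SD = sqrt(0.035271) = 0.187806
Mean difference = -0.235
|d| = |-0.235| / 0.187806 = 1.251

1.251


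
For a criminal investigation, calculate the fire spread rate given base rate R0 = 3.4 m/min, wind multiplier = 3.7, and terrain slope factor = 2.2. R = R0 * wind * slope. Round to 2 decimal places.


Fire spread rate calculation:
R = R0 * wind_factor * slope_factor
= 3.4 * 3.7 * 2.2
= 12.58 * 2.2
= 27.68 m/min

27.68


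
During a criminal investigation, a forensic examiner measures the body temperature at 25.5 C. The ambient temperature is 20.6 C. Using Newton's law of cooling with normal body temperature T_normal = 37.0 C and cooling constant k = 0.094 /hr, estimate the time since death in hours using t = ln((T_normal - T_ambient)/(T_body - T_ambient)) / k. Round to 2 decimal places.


Using Newton's law of cooling:
t = ln((T_normal - T_ambient) / (T_body - T_ambient)) / k
T_normal - T_ambient = 16.4
T_body - T_ambient = 4.9
Ratio = 3.346939
ln(ratio) = 1.208046
t = 1.208046 / 0.094 = 12.85 hours

12.85


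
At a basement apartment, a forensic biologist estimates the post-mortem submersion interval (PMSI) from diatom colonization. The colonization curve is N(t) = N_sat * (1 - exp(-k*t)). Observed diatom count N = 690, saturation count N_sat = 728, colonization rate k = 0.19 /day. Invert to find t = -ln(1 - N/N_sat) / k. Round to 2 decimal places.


PMSI from diatom colonization curve:
N / N_sat = 690 / 728 = 0.947802
1 - N/N_sat = 0.052198
ln(1 - N/N_sat) = -2.952711
t = -ln(1 - N/N_sat) / k = -(-2.952711) / 0.19 = 15.54 days

15.54


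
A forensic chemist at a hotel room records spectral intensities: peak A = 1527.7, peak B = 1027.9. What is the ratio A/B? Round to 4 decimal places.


Spectral peak ratio:
Peak A = 1527.7 counts
Peak B = 1027.9 counts
Ratio = 1527.7 / 1027.9 = 1.4862

1.4862


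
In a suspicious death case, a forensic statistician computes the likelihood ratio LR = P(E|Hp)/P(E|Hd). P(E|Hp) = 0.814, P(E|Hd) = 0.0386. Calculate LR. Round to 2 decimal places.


Likelihood ratio calculation:
LR = P(E|Hp) / P(E|Hd)
LR = 0.814 / 0.0386
LR = 21.09

21.09


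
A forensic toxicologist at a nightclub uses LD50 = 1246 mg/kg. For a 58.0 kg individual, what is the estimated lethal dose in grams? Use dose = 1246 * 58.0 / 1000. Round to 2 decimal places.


Lethal dose calculation:
Lethal dose = LD50 * body_weight / 1000
= 1246 * 58.0 / 1000
= 72268 / 1000
= 72.27 g

72.27


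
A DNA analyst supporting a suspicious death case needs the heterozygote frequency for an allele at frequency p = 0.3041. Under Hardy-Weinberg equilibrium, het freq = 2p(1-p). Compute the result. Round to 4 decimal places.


Hardy-Weinberg heterozygote frequency:
q = 1 - p = 1 - 0.3041 = 0.6959
2pq = 2 * 0.3041 * 0.6959 = 0.4232

0.4232


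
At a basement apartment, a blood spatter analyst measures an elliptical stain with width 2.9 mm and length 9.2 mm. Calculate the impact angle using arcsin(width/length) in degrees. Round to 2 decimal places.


Blood spatter impact angle calculation:
width / length = 2.9 / 9.2 = 0.315217
angle = arcsin(0.315217)
angle = 18.37 degrees

18.37


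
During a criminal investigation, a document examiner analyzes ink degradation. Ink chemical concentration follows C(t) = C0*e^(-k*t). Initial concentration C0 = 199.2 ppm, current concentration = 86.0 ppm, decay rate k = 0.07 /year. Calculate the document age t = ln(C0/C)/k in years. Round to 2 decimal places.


Document age estimation:
C0/C = 199.2 / 86.0 = 2.316279
ln(C0/C) = 0.839962
t = 0.839962 / 0.07 = 12.00 years

12.00


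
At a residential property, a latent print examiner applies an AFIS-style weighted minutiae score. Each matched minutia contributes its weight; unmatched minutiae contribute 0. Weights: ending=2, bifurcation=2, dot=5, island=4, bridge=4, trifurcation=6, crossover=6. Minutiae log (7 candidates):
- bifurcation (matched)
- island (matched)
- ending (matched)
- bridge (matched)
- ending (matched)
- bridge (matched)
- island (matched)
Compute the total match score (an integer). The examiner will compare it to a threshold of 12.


Weighted minutiae match score:
  bifurcation: matched, +2 (running total 2)
  island: matched, +4 (running total 6)
  ending: matched, +2 (running total 8)
  bridge: matched, +4 (running total 12)
  ending: matched, +2 (running total 14)
  bridge: matched, +4 (running total 18)
  island: matched, +4 (running total 22)
Total score = 22
Threshold = 12; verdict = identification

22


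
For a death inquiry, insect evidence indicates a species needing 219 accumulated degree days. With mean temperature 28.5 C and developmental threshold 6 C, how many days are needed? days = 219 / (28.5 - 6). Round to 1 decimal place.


Insect development time:
Effective temperature = avg_temp - T_base = 28.5 - 6 = 22.5 C
Days = ADD / effective_temp = 219 / 22.5 = 9.7 days

9.7


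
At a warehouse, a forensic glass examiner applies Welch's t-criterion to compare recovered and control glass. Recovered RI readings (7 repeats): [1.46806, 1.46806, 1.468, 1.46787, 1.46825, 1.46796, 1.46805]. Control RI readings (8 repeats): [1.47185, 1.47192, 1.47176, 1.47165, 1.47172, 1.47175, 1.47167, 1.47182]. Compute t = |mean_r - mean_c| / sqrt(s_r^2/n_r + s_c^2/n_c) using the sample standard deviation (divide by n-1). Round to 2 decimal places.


Welch's t-criterion for glass RI comparison:
Recovered mean = sum / n_r = 10.27625 / 7 = 1.4680357
Control mean = sum / n_c = 11.77414 / 8 = 1.4717675
Recovered sample variance s_r^2 = 1.36286e-08
Control sample variance s_c^2 = 8.39286e-09
Welch SE (unpooled) = sqrt(s_r^2/n_r + s_c^2/n_c) = sqrt(1.94694e-09 + 1.04911e-09) = sqrt(2.99605e-09) = 5.47362e-05
|mean_r - mean_c| = 0.00373179
t = 0.00373179 / 5.47362e-05 = 68.18

68.18


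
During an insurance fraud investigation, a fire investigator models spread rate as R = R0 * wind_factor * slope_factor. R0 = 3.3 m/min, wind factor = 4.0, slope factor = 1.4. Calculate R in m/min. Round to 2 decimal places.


Fire spread rate calculation:
R = R0 * wind_factor * slope_factor
= 3.3 * 4.0 * 1.4
= 13.2 * 1.4
= 18.48 m/min

18.48


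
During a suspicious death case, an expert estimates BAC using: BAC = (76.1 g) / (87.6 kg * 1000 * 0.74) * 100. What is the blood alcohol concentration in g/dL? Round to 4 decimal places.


Applying the Widmark formula:
BAC = (dose_g / (body_wt * 1000 * r)) * 100
Denominator = 87.6 * 1000 * 0.74 = 64824
BAC = (76.1 / 64824) * 100
BAC = 0.1174 g/dL

0.1174


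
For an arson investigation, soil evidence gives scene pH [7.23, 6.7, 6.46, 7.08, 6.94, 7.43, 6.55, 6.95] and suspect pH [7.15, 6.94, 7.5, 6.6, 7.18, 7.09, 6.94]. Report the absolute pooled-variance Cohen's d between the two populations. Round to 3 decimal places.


Pooled-variance Cohen's d for soil pH comparison:
Scene mean = 55.34 / 8 = 6.9175
Suspect mean = 49.4 / 7 = 7.057143
Scene sample variance s_s^2 = 0.111421
Suspect sample variance s_c^2 = 0.076224
Pooled variance = ((n_s-1)*s_s^2 + (n_c-1)*s_c^2) / (n_s + n_c - 2) = 0.095176
Pooled SD = sqrt(0.095176) = 0.308506
Mean difference = -0.139643
|d| = |-0.139643| / 0.308506 = 0.453

0.453


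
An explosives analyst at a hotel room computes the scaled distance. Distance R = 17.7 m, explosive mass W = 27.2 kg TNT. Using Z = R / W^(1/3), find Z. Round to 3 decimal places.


Scaled distance calculation:
W^(1/3) = 27.2^(1/3) = 3.007389
Z = R / W^(1/3) = 17.7 / 3.007389
Z = 5.886 m/kg^(1/3)

5.886


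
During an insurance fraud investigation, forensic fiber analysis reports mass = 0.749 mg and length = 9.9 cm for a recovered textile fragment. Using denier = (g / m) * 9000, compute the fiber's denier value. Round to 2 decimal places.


Denier calculation:
Mass in grams = 0.749 mg / 1000 = 0.000749 g
Length in meters = 9.9 cm / 100 = 0.099 m
Linear density = mass / length = 0.000749 / 0.099 = 0.00756566 g/m
Denier = (g/m) * 9000 = 0.00756566 * 9000 = 68.09

68.09


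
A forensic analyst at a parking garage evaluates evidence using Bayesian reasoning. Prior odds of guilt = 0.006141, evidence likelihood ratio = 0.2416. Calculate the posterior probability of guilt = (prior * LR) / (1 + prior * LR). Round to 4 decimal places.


Bayesian evidence evaluation:
Posterior odds = prior_odds * LR = 0.006141 * 0.2416 = 0.001483666
Posterior probability = posterior_odds / (1 + posterior_odds)
= 0.001483666 / (1 + 0.001483666)
= 0.001483666 / 1.001483666
= 0.0015

0.0015


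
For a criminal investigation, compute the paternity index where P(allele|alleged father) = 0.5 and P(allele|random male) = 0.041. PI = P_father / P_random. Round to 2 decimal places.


Paternity Index calculation:
PI = P(allele|father) / P(allele|random)
PI = 0.5 / 0.041
PI = 12.20

12.20


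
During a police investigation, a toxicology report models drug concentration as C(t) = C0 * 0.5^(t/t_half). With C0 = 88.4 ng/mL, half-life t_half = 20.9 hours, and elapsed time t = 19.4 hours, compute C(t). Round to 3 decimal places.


Drug concentration decay:
Number of half-lives = t / t_half = 19.4 / 20.9 = 0.92823
Decay factor = 0.5^0.92823 = 0.52550267
C(t) = 88.4 * 0.52550267 = 46.454 ng/mL

46.454


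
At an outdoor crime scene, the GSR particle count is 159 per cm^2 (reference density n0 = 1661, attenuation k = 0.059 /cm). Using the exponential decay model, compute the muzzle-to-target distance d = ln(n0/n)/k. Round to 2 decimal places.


GSR distance calculation:
n0/n = 1661 / 159 = 10.446541
ln(n0/n) = 2.346271
d = 2.346271 / 0.059 = 39.77 cm

39.77


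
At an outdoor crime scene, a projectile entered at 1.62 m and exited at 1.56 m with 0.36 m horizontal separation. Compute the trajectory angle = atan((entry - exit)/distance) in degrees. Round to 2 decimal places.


Bullet trajectory angle:
Height difference = 1.62 - 1.56 = 0.06 m
angle = atan(0.06 / 0.36)
angle = atan(0.166667)
angle = 9.46 degrees

9.46


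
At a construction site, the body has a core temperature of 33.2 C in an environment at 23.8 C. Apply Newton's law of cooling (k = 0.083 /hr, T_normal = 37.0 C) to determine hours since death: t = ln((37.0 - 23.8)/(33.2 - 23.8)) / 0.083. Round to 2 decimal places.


Using Newton's law of cooling:
t = ln((T_normal - T_ambient) / (T_body - T_ambient)) / k
T_normal - T_ambient = 13.2
T_body - T_ambient = 9.4
Ratio = 1.404255
ln(ratio) = 0.339507
t = 0.339507 / 0.083 = 4.09 hours

4.09


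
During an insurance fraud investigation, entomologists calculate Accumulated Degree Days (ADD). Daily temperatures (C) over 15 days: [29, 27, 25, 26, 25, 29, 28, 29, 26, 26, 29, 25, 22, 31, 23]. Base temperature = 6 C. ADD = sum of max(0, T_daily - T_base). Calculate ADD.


Computing ADD day by day:
Day 1: max(0, 29 - 6) = 23
Day 2: max(0, 27 - 6) = 21
Day 3: max(0, 25 - 6) = 19
Day 4: max(0, 26 - 6) = 20
Day 5: max(0, 25 - 6) = 19
Day 6: max(0, 29 - 6) = 23
Day 7: max(0, 28 - 6) = 22
Day 8: max(0, 29 - 6) = 23
Day 9: max(0, 26 - 6) = 20
Day 10: max(0, 26 - 6) = 20
Day 11: max(0, 29 - 6) = 23
Day 12: max(0, 25 - 6) = 19
Day 13: max(0, 22 - 6) = 16
Day 14: max(0, 31 - 6) = 25
Day 15: max(0, 23 - 6) = 17
Total ADD = 310

310


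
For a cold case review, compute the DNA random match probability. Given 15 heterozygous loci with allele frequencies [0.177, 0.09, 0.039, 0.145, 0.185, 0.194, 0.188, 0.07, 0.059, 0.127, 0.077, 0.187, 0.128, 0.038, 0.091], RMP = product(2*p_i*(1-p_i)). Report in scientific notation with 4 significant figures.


Computing RMP for 15 loci:
Locus 1: 2 * 0.177 * 0.823 = 0.291342
Locus 2: 2 * 0.09 * 0.91 = 0.1638
Locus 3: 2 * 0.039 * 0.961 = 0.074958
Locus 4: 2 * 0.145 * 0.855 = 0.24795
Locus 5: 2 * 0.185 * 0.815 = 0.30155
Locus 6: 2 * 0.194 * 0.806 = 0.312728
Locus 7: 2 * 0.188 * 0.812 = 0.305312
Locus 8: 2 * 0.07 * 0.93 = 0.1302
Locus 9: 2 * 0.059 * 0.941 = 0.111038
Locus 10: 2 * 0.127 * 0.873 = 0.221742
Locus 11: 2 * 0.077 * 0.923 = 0.142142
Locus 12: 2 * 0.187 * 0.813 = 0.304062
Locus 13: 2 * 0.128 * 0.872 = 0.223232
Locus 14: 2 * 0.038 * 0.962 = 0.073112
Locus 15: 2 * 0.091 * 0.909 = 0.165438
RMP = 9.554e-12

9.554e-12


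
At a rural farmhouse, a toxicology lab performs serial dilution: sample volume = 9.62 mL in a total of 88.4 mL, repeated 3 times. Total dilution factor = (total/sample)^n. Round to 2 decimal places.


Dilution factor calculation:
Single dilution = V_total / V_sample = 88.4 / 9.62 ≈ 9.189189
Number of dilutions = 3
Total DF = (88.4 / 9.62)^3 (full precision, rounded at the end) = 775.95

775.95


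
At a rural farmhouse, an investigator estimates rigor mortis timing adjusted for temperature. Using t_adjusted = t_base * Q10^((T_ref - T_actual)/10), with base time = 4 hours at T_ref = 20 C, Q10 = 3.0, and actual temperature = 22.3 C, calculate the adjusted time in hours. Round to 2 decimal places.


Rigor mortis time adjustment:
Exponent = (T_ref - T_actual) / 10 = (20 - 22.3) / 10 = -0.23
Q10 factor = 3.0^-0.23 = 0.77672
t_adjusted = 4 * 0.77672 = 3.11 hours

3.11


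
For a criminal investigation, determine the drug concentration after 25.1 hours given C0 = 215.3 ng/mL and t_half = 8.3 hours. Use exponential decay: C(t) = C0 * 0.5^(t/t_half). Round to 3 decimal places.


Drug concentration decay:
Number of half-lives = t / t_half = 25.1 / 8.3 = 3.024096
Decay factor = 0.5^3.024096 = 0.12292958
C(t) = 215.3 * 0.12292958 = 26.467 ng/mL

26.467


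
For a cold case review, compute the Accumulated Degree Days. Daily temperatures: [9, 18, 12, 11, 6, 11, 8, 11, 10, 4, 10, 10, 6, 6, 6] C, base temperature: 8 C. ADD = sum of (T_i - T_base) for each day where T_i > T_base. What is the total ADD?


Computing ADD day by day:
Day 1: max(0, 9 - 8) = 1
Day 2: max(0, 18 - 8) = 10
Day 3: max(0, 12 - 8) = 4
Day 4: max(0, 11 - 8) = 3
Day 5: max(0, 6 - 8) = 0
Day 6: max(0, 11 - 8) = 3
Day 7: max(0, 8 - 8) = 0
Day 8: max(0, 11 - 8) = 3
Day 9: max(0, 10 - 8) = 2
Day 10: max(0, 4 - 8) = 0
Day 11: max(0, 10 - 8) = 2
Day 12: max(0, 10 - 8) = 2
Day 13: max(0, 6 - 8) = 0
Day 14: max(0, 6 - 8) = 0
Day 15: max(0, 6 - 8) = 0
Total ADD = 30

30


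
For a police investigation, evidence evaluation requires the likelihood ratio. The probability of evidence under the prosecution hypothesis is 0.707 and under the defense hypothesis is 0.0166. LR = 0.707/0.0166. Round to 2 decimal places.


Likelihood ratio calculation:
LR = P(E|Hp) / P(E|Hd)
LR = 0.707 / 0.0166
LR = 42.59

42.59


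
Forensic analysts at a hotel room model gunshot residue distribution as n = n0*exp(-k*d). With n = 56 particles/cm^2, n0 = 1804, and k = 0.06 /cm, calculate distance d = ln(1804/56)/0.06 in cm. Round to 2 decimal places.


GSR distance calculation:
n0/n = 1804 / 56 = 32.214286
ln(n0/n) = 3.47241
d = 3.47241 / 0.06 = 57.87 cm

57.87


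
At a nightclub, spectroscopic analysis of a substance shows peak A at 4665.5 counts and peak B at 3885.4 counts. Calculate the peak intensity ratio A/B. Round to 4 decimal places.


Spectral peak ratio:
Peak A = 4665.5 counts
Peak B = 3885.4 counts
Ratio = 4665.5 / 3885.4 = 1.2008

1.2008


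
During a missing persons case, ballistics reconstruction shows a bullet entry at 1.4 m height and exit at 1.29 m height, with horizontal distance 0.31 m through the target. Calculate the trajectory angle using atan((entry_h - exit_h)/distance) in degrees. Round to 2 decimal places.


Bullet trajectory angle:
Height difference = 1.4 - 1.29 = 0.11 m
angle = atan(0.11 / 0.31)
angle = atan(0.354839)
angle = 19.54 degrees

19.54


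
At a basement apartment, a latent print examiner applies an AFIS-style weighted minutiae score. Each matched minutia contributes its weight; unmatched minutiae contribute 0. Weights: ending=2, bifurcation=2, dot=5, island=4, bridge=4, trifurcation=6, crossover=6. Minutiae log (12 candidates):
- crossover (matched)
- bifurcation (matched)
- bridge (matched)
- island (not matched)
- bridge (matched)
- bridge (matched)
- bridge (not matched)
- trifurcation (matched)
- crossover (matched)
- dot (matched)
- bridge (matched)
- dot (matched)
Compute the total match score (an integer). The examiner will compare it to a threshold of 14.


Weighted minutiae match score:
  crossover: matched, +6 (running total 6)
  bifurcation: matched, +2 (running total 8)
  bridge: matched, +4 (running total 12)
  island: not matched, +0
  bridge: matched, +4 (running total 16)
  bridge: matched, +4 (running total 20)
  bridge: not matched, +0
  trifurcation: matched, +6 (running total 26)
  crossover: matched, +6 (running total 32)
  dot: matched, +5 (running total 37)
  bridge: matched, +4 (running total 41)
  dot: matched, +5 (running total 46)
Total score = 46
Threshold = 14; verdict = identification

46


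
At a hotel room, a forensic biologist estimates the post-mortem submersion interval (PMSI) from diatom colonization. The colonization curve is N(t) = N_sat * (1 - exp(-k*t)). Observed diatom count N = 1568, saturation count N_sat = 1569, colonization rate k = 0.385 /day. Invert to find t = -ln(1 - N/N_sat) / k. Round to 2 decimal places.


PMSI from diatom colonization curve:
N / N_sat = 1568 / 1569 = 0.999363
1 - N/N_sat = 0.000637
ln(1 - N/N_sat) = -7.358741
t = -ln(1 - N/N_sat) / k = -(-7.358741) / 0.385 = 19.11 days

19.11


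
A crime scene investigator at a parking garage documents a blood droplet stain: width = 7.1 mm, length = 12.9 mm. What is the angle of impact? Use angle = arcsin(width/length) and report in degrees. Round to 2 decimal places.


Blood spatter impact angle calculation:
width / length = 7.1 / 12.9 = 0.550388
angle = arcsin(0.550388)
angle = 33.39 degrees

33.39


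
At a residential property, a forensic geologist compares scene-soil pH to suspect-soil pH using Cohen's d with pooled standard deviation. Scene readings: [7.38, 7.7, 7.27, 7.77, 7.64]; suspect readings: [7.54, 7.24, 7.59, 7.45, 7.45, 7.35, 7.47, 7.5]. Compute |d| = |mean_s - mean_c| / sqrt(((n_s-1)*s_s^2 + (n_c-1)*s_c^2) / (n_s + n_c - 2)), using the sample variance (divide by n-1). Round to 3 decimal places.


Pooled-variance Cohen's d for soil pH comparison:
Scene mean = 37.76 / 5 = 7.552
Suspect mean = 59.59 / 8 = 7.44875
Scene sample variance s_s^2 = 0.04657
Suspect sample variance s_c^2 = 0.012098
Pooled variance = ((n_s-1)*s_s^2 + (n_c-1)*s_c^2) / (n_s + n_c - 2) = 0.024633
Pooled SD = sqrt(0.024633) = 0.156949
Mean difference = 0.10325
|d| = |0.10325| / 0.156949 = 0.658

0.658


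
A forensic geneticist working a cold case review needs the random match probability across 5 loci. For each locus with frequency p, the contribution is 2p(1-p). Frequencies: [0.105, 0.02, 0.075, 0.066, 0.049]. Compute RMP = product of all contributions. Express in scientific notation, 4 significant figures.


Computing RMP for 5 loci:
Locus 1: 2 * 0.105 * 0.895 = 0.18795
Locus 2: 2 * 0.02 * 0.98 = 0.0392
Locus 3: 2 * 0.075 * 0.925 = 0.13875
Locus 4: 2 * 0.066 * 0.934 = 0.123288
Locus 5: 2 * 0.049 * 0.951 = 0.093198
RMP = 1.175e-05

1.175e-05


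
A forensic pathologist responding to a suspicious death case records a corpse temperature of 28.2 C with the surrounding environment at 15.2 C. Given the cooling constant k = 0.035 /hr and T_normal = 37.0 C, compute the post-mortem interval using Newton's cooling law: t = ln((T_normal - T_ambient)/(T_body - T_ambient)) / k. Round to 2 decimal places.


Using Newton's law of cooling:
t = ln((T_normal - T_ambient) / (T_body - T_ambient)) / k
T_normal - T_ambient = 21.8
T_body - T_ambient = 13.0
Ratio = 1.676923
ln(ratio) = 0.516961
t = 0.516961 / 0.035 = 14.77 hours

14.77


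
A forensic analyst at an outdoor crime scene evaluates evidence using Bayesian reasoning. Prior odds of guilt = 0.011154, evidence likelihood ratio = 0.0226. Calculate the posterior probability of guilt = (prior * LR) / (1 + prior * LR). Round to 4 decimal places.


Bayesian evidence evaluation:
Posterior odds = prior_odds * LR = 0.011154 * 0.0226 = 0.0002520804
Posterior probability = posterior_odds / (1 + posterior_odds)
= 0.0002520804 / (1 + 0.0002520804)
= 0.0002520804 / 1.0002520804
= 0.0003

0.0003


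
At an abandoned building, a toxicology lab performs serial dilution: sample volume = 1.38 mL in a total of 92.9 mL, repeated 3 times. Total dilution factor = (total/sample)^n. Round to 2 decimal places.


Dilution factor calculation:
Single dilution = V_total / V_sample = 92.9 / 1.38 ≈ 67.318841
Number of dilutions = 3
Total DF = (92.9 / 1.38)^3 (full precision, rounded at the end) = 305077.29

305077.29


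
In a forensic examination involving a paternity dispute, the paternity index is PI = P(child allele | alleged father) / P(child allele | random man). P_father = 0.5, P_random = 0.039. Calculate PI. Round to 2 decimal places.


Paternity Index calculation:
PI = P(allele|father) / P(allele|random)
PI = 0.5 / 0.039
PI = 12.82

12.82


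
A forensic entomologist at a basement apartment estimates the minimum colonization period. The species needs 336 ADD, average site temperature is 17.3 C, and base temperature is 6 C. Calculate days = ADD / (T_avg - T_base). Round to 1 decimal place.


Insect development time:
Effective temperature = avg_temp - T_base = 17.3 - 6 = 11.3 C
Days = ADD / effective_temp = 336 / 11.3 = 29.7 days

29.7


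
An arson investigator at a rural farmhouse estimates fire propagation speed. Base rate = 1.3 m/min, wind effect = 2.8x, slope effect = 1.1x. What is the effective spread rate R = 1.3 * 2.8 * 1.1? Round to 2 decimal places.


Fire spread rate calculation:
R = R0 * wind_factor * slope_factor
= 1.3 * 2.8 * 1.1
= 3.64 * 1.1
= 4.00 m/min

4.00


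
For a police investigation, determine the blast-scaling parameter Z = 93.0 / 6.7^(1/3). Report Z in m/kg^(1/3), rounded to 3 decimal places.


Scaled distance calculation:
W^(1/3) = 6.7^(1/3) = 1.885204
Z = R / W^(1/3) = 93.0 / 1.885204
Z = 49.332 m/kg^(1/3)

49.332


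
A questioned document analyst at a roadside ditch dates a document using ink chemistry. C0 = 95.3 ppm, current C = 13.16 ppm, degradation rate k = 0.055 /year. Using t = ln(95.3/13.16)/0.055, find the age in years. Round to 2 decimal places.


Document age estimation:
C0/C = 95.3 / 13.16 = 7.241641
ln(C0/C) = 1.979848
t = 1.979848 / 0.055 = 36.00 years

36.00


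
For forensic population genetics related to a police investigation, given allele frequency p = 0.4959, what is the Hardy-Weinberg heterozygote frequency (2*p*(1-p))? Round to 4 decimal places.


Hardy-Weinberg heterozygote frequency:
q = 1 - p = 1 - 0.4959 = 0.5041
2pq = 2 * 0.4959 * 0.5041 = 0.5000

0.5000


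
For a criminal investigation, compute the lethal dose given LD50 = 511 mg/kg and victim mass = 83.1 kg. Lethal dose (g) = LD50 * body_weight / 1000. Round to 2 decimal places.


Lethal dose calculation:
Lethal dose = LD50 * body_weight / 1000
= 511 * 83.1 / 1000
= 42464.1 / 1000
= 42.46 g

42.46


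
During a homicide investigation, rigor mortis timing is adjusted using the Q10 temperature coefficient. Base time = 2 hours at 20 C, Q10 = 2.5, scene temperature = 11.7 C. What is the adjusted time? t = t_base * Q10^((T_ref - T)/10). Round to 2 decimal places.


Rigor mortis time adjustment:
Exponent = (T_ref - T_actual) / 10 = (20 - 11.7) / 10 = 0.83
Q10 factor = 2.5^0.83 = 2.13939
t_adjusted = 2 * 2.13939 = 4.28 hours

4.28


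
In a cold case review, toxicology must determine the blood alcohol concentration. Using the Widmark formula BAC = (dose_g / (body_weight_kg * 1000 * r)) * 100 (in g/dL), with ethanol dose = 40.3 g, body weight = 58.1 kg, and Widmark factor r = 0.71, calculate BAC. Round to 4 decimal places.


Applying the Widmark formula:
BAC = (dose_g / (body_wt * 1000 * r)) * 100
Denominator = 58.1 * 1000 * 0.71 = 41251
BAC = (40.3 / 41251) * 100
BAC = 0.0977 g/dL

0.0977


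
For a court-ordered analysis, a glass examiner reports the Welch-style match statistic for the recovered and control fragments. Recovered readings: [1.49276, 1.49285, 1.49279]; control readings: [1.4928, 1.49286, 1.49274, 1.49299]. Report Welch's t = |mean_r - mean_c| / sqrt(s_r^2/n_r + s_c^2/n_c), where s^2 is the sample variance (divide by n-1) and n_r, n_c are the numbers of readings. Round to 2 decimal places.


Welch's t-criterion for glass RI comparison:
Recovered mean = sum / n_r = 4.4784 / 3 = 1.4928
Control mean = sum / n_c = 5.97139 / 4 = 1.4928475
Recovered sample variance s_r^2 = 2.1e-09
Control sample variance s_c^2 = 1.1425e-08
Welch SE (unpooled) = sqrt(s_r^2/n_r + s_c^2/n_c) = sqrt(7e-10 + 2.85625e-09) = sqrt(3.55625e-09) = 5.96343e-05
|mean_r - mean_c| = 4.75e-05
t = 4.75e-05 / 5.96343e-05 = 0.80

0.80


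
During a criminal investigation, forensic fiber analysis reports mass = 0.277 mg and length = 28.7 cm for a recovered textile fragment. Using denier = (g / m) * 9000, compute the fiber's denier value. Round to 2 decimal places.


Denier calculation:
Mass in grams = 0.277 mg / 1000 = 0.000277 g
Length in meters = 28.7 cm / 100 = 0.287 m
Linear density = mass / length = 0.000277 / 0.287 = 0.00096516 g/m
Denier = (g/m) * 9000 = 0.00096516 * 9000 = 8.69

8.69


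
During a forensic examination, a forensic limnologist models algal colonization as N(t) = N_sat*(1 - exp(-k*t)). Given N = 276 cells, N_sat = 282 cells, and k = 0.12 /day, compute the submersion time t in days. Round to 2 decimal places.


PMSI from diatom colonization curve:
N / N_sat = 276 / 282 = 0.978723
1 - N/N_sat = 0.021277
ln(1 - N/N_sat) = -3.850129
t = -ln(1 - N/N_sat) / k = -(-3.850129) / 0.12 = 32.08 days

32.08


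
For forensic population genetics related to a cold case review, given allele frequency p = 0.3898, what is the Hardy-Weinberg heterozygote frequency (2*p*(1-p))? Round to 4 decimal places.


Hardy-Weinberg heterozygote frequency:
q = 1 - p = 1 - 0.3898 = 0.6102
2pq = 2 * 0.3898 * 0.6102 = 0.4757

0.4757


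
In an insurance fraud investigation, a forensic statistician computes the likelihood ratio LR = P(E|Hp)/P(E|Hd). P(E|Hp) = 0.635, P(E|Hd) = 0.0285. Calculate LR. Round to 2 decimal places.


Likelihood ratio calculation:
LR = P(E|Hp) / P(E|Hd)
LR = 0.635 / 0.0285
LR = 22.28

22.28


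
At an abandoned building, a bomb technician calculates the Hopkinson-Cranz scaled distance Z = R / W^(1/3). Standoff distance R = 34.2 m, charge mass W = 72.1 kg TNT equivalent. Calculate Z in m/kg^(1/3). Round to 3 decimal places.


Scaled distance calculation:
W^(1/3) = 72.1^(1/3) = 4.162093
Z = R / W^(1/3) = 34.2 / 4.162093
Z = 8.217 m/kg^(1/3)

8.217


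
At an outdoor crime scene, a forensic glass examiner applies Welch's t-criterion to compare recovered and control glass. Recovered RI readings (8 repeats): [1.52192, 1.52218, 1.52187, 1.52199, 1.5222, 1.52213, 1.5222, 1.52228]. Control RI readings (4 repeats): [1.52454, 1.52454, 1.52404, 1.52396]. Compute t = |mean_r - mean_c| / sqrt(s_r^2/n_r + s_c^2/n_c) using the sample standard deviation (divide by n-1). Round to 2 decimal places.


Welch's t-criterion for glass RI comparison:
Recovered mean = sum / n_r = 12.17677 / 8 = 1.5220962
Control mean = sum / n_c = 6.09708 / 4 = 1.52427
Recovered sample variance s_r^2 = 2.24268e-08
Control sample variance s_c^2 = 9.82667e-08
Welch SE (unpooled) = sqrt(s_r^2/n_r + s_c^2/n_c) = sqrt(2.80335e-09 + 2.45667e-08) = sqrt(2.73701e-08) = 0.000165439
|mean_r - mean_c| = 0.00217375
t = 0.00217375 / 0.000165439 = 13.14

13.14


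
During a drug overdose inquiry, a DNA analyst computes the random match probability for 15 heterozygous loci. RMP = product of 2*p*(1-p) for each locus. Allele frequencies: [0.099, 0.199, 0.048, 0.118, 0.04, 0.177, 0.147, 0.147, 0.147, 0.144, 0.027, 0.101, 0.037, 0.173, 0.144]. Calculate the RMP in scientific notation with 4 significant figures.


Computing RMP for 15 loci:
Locus 1: 2 * 0.099 * 0.901 = 0.178398
Locus 2: 2 * 0.199 * 0.801 = 0.318798
Locus 3: 2 * 0.048 * 0.952 = 0.091392
Locus 4: 2 * 0.118 * 0.882 = 0.208152
Locus 5: 2 * 0.04 * 0.96 = 0.0768
Locus 6: 2 * 0.177 * 0.823 = 0.291342
Locus 7: 2 * 0.147 * 0.853 = 0.250782
Locus 8: 2 * 0.147 * 0.853 = 0.250782
Locus 9: 2 * 0.147 * 0.853 = 0.250782
Locus 10: 2 * 0.144 * 0.856 = 0.246528
Locus 11: 2 * 0.027 * 0.973 = 0.052542
Locus 12: 2 * 0.101 * 0.899 = 0.181598
Locus 13: 2 * 0.037 * 0.963 = 0.071262
Locus 14: 2 * 0.173 * 0.827 = 0.286142
Locus 15: 2 * 0.144 * 0.856 = 0.246528
RMP = 4.515e-12

4.515e-12


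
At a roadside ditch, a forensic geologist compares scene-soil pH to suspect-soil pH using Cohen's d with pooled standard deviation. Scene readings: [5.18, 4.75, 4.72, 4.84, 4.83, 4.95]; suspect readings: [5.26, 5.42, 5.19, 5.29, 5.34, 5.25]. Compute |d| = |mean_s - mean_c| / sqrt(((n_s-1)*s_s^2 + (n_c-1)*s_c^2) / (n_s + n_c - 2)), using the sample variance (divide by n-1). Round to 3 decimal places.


Pooled-variance Cohen's d for soil pH comparison:
Scene mean = 29.27 / 6 = 4.878333
Suspect mean = 31.75 / 6 = 5.291667
Scene sample variance s_s^2 = 0.028297
Suspect sample variance s_c^2 = 0.006377
Pooled variance = ((n_s-1)*s_s^2 + (n_c-1)*s_c^2) / (n_s + n_c - 2) = 0.017337
Pooled SD = sqrt(0.017337) = 0.13167
Mean difference = -0.413333
|d| = |-0.413333| / 0.13167 = 3.139

3.139


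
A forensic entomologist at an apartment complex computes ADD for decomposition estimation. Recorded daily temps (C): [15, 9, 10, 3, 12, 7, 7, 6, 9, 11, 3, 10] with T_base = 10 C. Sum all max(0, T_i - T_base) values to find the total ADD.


Computing ADD day by day:
Day 1: max(0, 15 - 10) = 5
Day 2: max(0, 9 - 10) = 0
Day 3: max(0, 10 - 10) = 0
Day 4: max(0, 3 - 10) = 0
Day 5: max(0, 12 - 10) = 2
Day 6: max(0, 7 - 10) = 0
Day 7: max(0, 7 - 10) = 0
Day 8: max(0, 6 - 10) = 0
Day 9: max(0, 9 - 10) = 0
Day 10: max(0, 11 - 10) = 1
Day 11: max(0, 3 - 10) = 0
Day 12: max(0, 10 - 10) = 0
Total ADD = 8

8


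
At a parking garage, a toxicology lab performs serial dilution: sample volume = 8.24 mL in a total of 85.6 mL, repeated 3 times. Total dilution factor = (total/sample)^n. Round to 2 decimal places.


Dilution factor calculation:
Single dilution = V_total / V_sample = 85.6 / 8.24 ≈ 10.38835
Number of dilutions = 3
Total DF = (85.6 / 8.24)^3 (full precision, rounded at the end) = 1121.09

1121.09


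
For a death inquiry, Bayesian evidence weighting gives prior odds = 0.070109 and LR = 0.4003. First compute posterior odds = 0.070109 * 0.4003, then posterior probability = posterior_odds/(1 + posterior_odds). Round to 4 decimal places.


Bayesian evidence evaluation:
Posterior odds = prior_odds * LR = 0.070109 * 0.4003 = 0.02806463
Posterior probability = posterior_odds / (1 + posterior_odds)
= 0.02806463 / (1 + 0.02806463)
= 0.02806463 / 1.02806463
= 0.0273

0.0273
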